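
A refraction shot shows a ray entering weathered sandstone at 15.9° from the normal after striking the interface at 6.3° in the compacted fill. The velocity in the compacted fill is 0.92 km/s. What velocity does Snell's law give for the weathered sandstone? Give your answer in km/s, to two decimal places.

2.30 km/s

sin 6.3° = 0.1097; sin 15.9° = 0.2740.
V₂ = V₁·(sin θ₂/sin θ₁) = 0.92·(0.2740/0.1097) = 2.30 km/s.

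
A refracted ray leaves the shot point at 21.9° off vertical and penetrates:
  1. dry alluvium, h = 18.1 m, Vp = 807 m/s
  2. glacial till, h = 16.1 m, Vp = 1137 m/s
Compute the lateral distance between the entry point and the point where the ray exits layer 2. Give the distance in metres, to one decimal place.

17.2 m

Ray parameter p = sin 21.9° / 807 m/s = 4.6219e-04 s/m.
Layer 1: θ = 21.90°; offset = 18.1·tan 21.90° = 7.276 m.
Layer 2: sin θ = p·1137 = 0.5255 → θ = 31.70°; offset = 16.1·tan 31.70° = 9.945 m.
Σ offsets = 17.221 m.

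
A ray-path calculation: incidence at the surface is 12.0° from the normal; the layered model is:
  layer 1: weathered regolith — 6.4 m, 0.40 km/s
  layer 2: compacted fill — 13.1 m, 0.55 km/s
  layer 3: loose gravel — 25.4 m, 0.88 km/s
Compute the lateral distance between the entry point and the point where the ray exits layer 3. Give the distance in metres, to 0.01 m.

18.33 m

Ray parameter p = sin 12.0° / 0.40 km/s = 5.1978e-01 s/km.
Layer 1: θ = 12.00°; offset = 6.4·tan 12.00° = 1.3604 m.
Layer 2: sin θ = p·0.55 = 0.2859 → θ = 16.61°; offset = 13.1·tan 16.61° = 3.9081 m.
Layer 3: sin θ = p·0.88 = 0.4574 → θ = 27.22°; offset = 25.4·tan 27.22° = 13.0649 m.
Summing the layer offsets gives 18.3334 m.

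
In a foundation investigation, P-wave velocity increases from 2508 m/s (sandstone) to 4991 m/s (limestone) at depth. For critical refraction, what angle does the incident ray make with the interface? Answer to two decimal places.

59.83°

Critical incidence: sin θ_c = V₁/V₂ = 2508/4991 = 0.5025.
θ_c = arcsin 0.5025 = 30.17°.
Measured from the interface: 90° − 30.17° = 59.83°.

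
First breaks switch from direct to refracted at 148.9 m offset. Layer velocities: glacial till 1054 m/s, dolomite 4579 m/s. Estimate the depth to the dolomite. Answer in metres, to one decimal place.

58.9 m

h = (x_cross/2)·√((V₂−V₁)/(V₂+V₁)).
(V₂−V₁)/(V₂+V₁) = (4579−1054)/(4579+1054) = 0.6258; √ = 0.7911.
h = (148.9/2)·0.7911 = 58.89 m.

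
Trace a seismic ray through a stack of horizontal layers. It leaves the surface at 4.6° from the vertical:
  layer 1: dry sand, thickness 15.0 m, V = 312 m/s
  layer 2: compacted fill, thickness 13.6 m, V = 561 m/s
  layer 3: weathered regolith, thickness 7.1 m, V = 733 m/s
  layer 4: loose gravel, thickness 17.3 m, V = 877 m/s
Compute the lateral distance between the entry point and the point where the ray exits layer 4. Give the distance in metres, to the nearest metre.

9 m

Apply Snell's law at each interface; in layer i the horizontal offset is hᵢ·tan θᵢ.
Layer 1: θ = 4.60°; offset = 15.0·tan 4.60° = 1.207 m.
Layer 2: sin θ = 561·sin 4.6°/312 = 0.1442, θ = 8.29°; offset = 13.6·tan 8.29° = 1.982 m.
Layer 3: sin θ = 733·sin 4.6°/312 = 0.1884, θ = 10.86°; offset = 7.1·tan 10.86° = 1.362 m.
Layer 4: sin θ = 877·sin 4.6°/312 = 0.2254, θ = 13.03°; offset = 17.3·tan 13.03° = 4.003 m.
Summing the layer offsets gives 8.554 m.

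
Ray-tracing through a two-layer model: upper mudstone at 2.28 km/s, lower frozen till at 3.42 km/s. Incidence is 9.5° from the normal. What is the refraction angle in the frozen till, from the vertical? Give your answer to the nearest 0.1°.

sin θ₁/V₁ = sin θ₂/V₂ ⇒ sin θ₂ = 3.42·sin 9.5°/2.28 = 3.42·0.1650/2.28 = 0.2476.
θ₂ = sin⁻¹(0.2476) = 14.33° (from vertical).

14.3°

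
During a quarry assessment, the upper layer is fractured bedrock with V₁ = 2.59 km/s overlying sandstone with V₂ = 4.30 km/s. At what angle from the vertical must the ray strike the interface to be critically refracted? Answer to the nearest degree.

37°

Critical incidence: sin θ_c = V₁/V₂ = 2.59/4.30 = 0.6023.
θ_c = arcsin 0.6023 = 37.04°.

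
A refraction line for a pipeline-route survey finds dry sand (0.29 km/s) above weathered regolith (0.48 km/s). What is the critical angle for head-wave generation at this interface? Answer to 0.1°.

At critical incidence the refracted ray runs along the interface (θ₂ = 90°), so sin θ_c = V₁/V₂.
θ_c = arcsin(0.29/0.48) = arcsin 0.6042 = 37.17°.

37.2°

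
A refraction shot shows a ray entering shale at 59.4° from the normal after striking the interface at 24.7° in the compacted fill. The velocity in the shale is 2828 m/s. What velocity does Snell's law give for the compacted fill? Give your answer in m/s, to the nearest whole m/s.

sin 24.7° = 0.4179; sin 59.4° = 0.8607.
V₁ = V₂·(sin θ₁/sin θ₂) = 2828·(0.4179/0.8607) = 1372.92 m/s.

1373 m/s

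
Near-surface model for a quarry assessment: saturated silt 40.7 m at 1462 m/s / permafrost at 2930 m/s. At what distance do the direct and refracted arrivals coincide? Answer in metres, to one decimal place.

θ_c = arcsin(1462/2930) = 29.93°, so cos θ_c = 0.8666 and tᵢ = 2h cos θ_c/V₁ = 0.0483 s.
At crossover x/V₁ = x/V₂ + tᵢ ⇒ x = tᵢ/(1/V₁ − 1/V₂) = 0.04825/(6.8399e-04 − 3.4130e-04) = 140.80 m.

140.8 m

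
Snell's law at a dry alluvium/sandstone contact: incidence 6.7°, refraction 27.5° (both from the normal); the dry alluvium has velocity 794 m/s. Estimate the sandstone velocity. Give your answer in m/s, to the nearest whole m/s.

3142 m/s

Snell's law: sin 6.7°/V₁ = sin 27.5°/V₂.
V₂ = V₁·sin 27.5°/sin 6.7° = 794 × 3.9577 = 3142.42 m/s.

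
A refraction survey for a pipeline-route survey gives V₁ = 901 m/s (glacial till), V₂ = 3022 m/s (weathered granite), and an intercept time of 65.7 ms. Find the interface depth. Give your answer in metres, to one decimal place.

θ_c = arcsin(901/3022) = 17.35°; cos θ_c = 0.9545.
tᵢ = 2h cos θ_c/V₁ ⇒ h = tᵢ·V₁/(2 cos θ_c) = 0.0657·901/(2·0.9545) = 31.01 m.

31.0 m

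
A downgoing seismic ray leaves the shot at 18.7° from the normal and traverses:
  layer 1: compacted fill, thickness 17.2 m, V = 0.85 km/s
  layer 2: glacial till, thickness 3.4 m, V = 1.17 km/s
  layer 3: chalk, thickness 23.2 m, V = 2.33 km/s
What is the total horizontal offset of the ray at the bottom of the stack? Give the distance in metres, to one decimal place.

50.2 m

Apply Snell's law at each interface; in layer i the horizontal offset is hᵢ·tan θᵢ.
Layer 1: θ = 18.70°; offset = 17.2·tan 18.70° = 5.822 m.
Layer 2: sin θ = 1.17·sin 18.7°/0.85 = 0.4413, θ = 26.19°; offset = 3.4·tan 26.19° = 1.672 m.
Layer 3: sin θ = 2.33·sin 18.7°/0.85 = 0.8789, θ = 61.50°; offset = 23.2·tan 61.50° = 42.738 m.
Total horizontal offset = 50.232 m.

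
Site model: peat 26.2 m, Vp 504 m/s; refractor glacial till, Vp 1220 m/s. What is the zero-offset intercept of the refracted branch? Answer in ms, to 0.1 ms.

94.7 ms

tᵢ = 2h·√(V₂²−V₁²)/(V₁V₂).
√(V₂²−V₁²) = √(1220²−504²) = 1111.0 m/s.
tᵢ = 2·26.2·1111.0/(504·1220) = 0.09468 s.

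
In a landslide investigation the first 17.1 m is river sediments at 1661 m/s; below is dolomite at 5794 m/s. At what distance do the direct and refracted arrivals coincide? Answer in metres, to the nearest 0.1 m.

45.9 m

θ_c = arcsin(1661/5794) = 16.66°, so cos θ_c = 0.9580 and tᵢ = 2h cos θ_c/V₁ = 0.0197 s.
At crossover x/V₁ = x/V₂ + tᵢ ⇒ x = tᵢ/(1/V₁ − 1/V₂) = 0.01973/(6.0205e-04 − 1.7259e-04) = 45.93 m.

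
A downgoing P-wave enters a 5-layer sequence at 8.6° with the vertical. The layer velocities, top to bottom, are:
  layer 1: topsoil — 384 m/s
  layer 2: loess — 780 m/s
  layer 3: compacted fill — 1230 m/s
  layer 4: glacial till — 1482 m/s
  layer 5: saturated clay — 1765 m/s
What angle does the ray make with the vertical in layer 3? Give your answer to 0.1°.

28.6°

Ray parameter p = sin 8.6° / 384 = 3.8941e-04 s/m.
sin θ_3 = p·V_3 = 3.8941e-04 × 1230 = 0.4790.
θ_3 = arcsin 0.4790 = 28.62°.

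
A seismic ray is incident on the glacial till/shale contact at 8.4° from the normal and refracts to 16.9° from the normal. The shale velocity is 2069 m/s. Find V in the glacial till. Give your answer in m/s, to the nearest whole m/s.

sin 8.4° = 0.1461; sin 16.9° = 0.2907.
V₁ = V₂·(sin θ₁/sin θ₂) = 2069·(0.1461/0.2907) = 1039.71 m/s.

1040 m/s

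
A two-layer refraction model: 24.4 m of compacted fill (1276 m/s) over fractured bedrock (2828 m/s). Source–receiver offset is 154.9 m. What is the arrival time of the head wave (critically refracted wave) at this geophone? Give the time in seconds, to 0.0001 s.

t = x/V₂ + 2h·√(V₂²−V₁²)/(V₁V₂).
√(V₂²−V₁²) = √(2828²−1276²) = 2523.8 m/s; delay term = 2·24.4·2523.8/(1276·2828) = 0.03413 s.
t = 154.9/2828 + 0.03413 = 0.08890 s.

0.0889 s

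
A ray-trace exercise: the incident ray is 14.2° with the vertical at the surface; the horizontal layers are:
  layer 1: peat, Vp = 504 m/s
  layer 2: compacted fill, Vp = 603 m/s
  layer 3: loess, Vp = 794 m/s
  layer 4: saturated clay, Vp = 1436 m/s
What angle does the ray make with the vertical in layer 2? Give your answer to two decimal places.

17.07°

Snell's law across each interface conserves sin θ / V, so sin θ_2 = V_2·sin θ₁/V₁.
sin θ_2 = 603 × sin 14.2° / 504 = 0.2935.
θ_2 = 17.07° from the vertical.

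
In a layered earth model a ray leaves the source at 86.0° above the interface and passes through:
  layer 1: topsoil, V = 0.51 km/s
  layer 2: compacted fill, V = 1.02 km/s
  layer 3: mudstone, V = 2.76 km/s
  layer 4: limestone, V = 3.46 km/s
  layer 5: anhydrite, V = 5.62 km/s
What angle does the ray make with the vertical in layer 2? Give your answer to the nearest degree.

8°

From the normal: θ₁ = 90° − 86.0° = 4.0°.
Snell's law across each interface conserves sin θ / V, so sin θ_2 = V_2·sin θ₁/V₁.
sin θ_2 = 1.02 × sin 4.0° / 0.51 = 0.1395.
θ_2 = 8.02° from the vertical.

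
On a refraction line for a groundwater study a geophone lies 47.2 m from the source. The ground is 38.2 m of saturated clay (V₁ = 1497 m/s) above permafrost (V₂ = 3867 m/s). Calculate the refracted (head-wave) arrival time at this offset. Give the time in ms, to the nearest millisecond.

59 ms

θ_c = arcsin(V₁/V₂) = arcsin(1497/3867) = 22.78°, cos θ_c = 0.9220.
Intercept time tᵢ = 2h cos θ_c / V₁ = 2·38.2·0.9220/1497 = 0.04706 s.
t = x/V₂ + tᵢ = 47.2/3867 + 0.04706 = 0.05926 s.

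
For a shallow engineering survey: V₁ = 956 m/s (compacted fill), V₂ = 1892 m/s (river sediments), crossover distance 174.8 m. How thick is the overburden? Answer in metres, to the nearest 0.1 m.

x_cross = 2h·√((V₂+V₁)/(V₂−V₁)) → h = x_cross / (2·√((V₂+V₁)/(V₂−V₁))).
√((V₂+V₁)/(V₂−V₁)) = √((1892+956)/(1892−956)) = 1.7443.
h = 174.8 / (2·1.7443) = 50.10 m.

50.1 m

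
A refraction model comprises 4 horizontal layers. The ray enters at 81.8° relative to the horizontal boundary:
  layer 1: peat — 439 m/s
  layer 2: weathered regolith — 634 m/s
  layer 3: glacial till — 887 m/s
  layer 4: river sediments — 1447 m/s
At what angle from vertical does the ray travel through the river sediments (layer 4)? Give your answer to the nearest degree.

28°

From the normal: θ₁ = 90° − 81.8° = 8.2°.
Snell's law across each interface conserves sin θ / V, so sin θ_4 = V_4·sin θ₁/V₁.
sin θ_4 = 1447 × sin 8.2° / 439 = 0.4701.
θ_4 = arcsin 0.4701 = 28.04°.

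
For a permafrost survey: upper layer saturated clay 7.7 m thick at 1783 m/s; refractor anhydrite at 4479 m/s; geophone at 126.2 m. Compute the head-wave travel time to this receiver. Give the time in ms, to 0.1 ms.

36.1 ms

t = x/V₂ + 2h·√(V₂²−V₁²)/(V₁V₂).
√(V₂²−V₁²) = √(4479²−1783²) = 4108.8 m/s; delay term = 2·7.7·4108.8/(1783·4479) = 0.00792 s.
t = 126.2/4479 + 0.00792 = 0.03610 s.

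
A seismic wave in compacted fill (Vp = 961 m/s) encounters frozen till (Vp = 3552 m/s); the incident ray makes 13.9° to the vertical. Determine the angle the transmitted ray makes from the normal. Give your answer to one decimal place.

sin θ₁/V₁ = sin θ₂/V₂ ⇒ sin θ₂ = 3552·sin 13.9°/961 = 3552·0.2402/961 = 0.8879.
θ₂ = sin⁻¹(0.8879) = 62.61° (from vertical).

62.6°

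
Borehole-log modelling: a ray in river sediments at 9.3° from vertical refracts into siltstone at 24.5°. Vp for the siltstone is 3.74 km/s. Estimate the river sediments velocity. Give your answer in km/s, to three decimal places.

1.457 km/s

Snell's law: sin 9.3°/V₁ = sin 24.5°/V₂.
V₁ = V₂·sin 9.3°/sin 24.5° = 3.74 × 0.3897 = 1.457 km/s.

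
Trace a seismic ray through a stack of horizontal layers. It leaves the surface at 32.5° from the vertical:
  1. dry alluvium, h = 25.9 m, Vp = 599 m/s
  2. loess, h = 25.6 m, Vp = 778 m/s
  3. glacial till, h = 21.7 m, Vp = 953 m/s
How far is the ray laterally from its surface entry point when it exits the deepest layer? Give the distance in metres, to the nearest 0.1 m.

Apply Snell's law at each interface; in layer i the horizontal offset is hᵢ·tan θᵢ.
Layer 1: θ = 32.50°; offset = 25.9·tan 32.50° = 16.500 m.
Layer 2: sin θ = 778·sin 32.5°/599 = 0.6979, θ = 44.26°; offset = 25.6·tan 44.26° = 24.943 m.
Layer 3: sin θ = 953·sin 32.5°/599 = 0.8548, θ = 58.74°; offset = 21.7·tan 58.74° = 35.749 m.
Σ offsets = 77.192 m.

77.2 m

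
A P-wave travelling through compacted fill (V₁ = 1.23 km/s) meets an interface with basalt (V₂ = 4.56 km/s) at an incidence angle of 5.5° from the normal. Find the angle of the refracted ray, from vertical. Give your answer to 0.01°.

sin θ₁/V₁ = sin θ₂/V₂ ⇒ sin θ₂ = 4.56·sin 5.5°/1.23 = 4.56·0.0958/1.23 = 0.3553.
θ₂ = arcsin 0.3553 = 20.81° from the normal.

20.81°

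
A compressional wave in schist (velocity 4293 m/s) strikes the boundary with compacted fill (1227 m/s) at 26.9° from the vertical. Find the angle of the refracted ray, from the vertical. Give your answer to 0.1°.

7.4°

Snell's law: sin θ₂ = (V₂/V₁)·sin θ₁ = (1227/4293)·sin 26.9° = 0.1293.
θ₂ = arcsin 0.1293 = 7.43° from the normal.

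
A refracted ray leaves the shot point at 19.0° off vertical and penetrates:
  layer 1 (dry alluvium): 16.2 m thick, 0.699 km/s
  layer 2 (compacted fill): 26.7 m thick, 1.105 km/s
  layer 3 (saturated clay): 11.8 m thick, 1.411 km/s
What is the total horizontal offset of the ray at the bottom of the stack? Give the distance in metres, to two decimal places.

31.89 m

Ray parameter p = sin 19.0° / 0.699 km/s = 4.6576e-01 s/km.
Layer 1: θ = 19.00°; offset = 16.2·tan 19.00° = 5.5781 m.
Layer 2: sin θ = p·1.105 = 0.5147 → θ = 30.98°; offset = 26.7·tan 30.98° = 16.0273 m.
Layer 3: sin θ = p·1.411 = 0.6572 → θ = 41.09°; offset = 11.8·tan 41.09° = 10.2887 m.
Σ offsets = 31.8941 m.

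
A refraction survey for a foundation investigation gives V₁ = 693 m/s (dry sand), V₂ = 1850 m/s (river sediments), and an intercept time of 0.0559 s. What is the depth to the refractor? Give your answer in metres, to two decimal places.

20.89 m

h = tᵢ·V₁·V₂ / (2·√(V₂²−V₁²)).
√(V₂²−V₁²) = √(1850² − 693²) = 1715.3 m/s.
h = 0.0559 s × 693 × 1850 / (2 × 1715.3) = 20.89 m.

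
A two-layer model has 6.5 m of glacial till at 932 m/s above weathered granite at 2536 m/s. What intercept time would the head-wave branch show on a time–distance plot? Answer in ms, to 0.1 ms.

13.0 ms

θ_c = arcsin(V₁/V₂) = arcsin(932/2536) = 21.56°; cos θ_c = 0.9300.
tᵢ = 2h·cos θ_c / V₁ = 2·6.5·0.9300 / 932 = 0.01297 s.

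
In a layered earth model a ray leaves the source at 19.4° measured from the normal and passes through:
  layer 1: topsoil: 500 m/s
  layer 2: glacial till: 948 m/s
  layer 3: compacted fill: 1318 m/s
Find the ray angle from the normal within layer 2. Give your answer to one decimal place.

Ray parameter p = sin 19.4° / 500 = 6.6432e-04 s/m.
sin θ_2 = p·V_2 = 6.6432e-04 × 948 = 0.6298.
θ_2 = arcsin 0.6298 = 39.03°.

39.0°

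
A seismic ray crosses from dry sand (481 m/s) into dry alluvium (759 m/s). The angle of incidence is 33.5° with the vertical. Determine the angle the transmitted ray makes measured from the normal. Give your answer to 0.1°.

sin θ₁/V₁ = sin θ₂/V₂ ⇒ sin θ₂ = 759·sin 33.5°/481 = 759·0.5519/481 = 0.8709.
θ₂ = sin⁻¹(0.8709) = 60.57° (from vertical).

60.6°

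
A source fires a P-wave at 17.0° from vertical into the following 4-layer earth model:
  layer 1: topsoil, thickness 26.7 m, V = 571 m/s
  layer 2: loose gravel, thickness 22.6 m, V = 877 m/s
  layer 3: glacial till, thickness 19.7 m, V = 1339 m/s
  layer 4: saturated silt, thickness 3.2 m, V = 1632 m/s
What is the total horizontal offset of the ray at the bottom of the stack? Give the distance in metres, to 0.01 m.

p = sin θ₁/V₁ = sin 17.0°/571 = 5.1203e-04 s/m is conserved through the stack.
Layer 1: θ = 17.00°; offset = 26.7·tan 17.00° = 8.1630 m.
Layer 2: sin θ = p·877 = 0.4491 → θ = 26.68°; offset = 22.6·tan 26.68° = 11.3582 m.
Layer 3: sin θ = p·1339 = 0.6856 → θ = 43.28°; offset = 19.7·tan 43.28° = 18.5539 m.
Layer 4: sin θ = p·1632 = 0.8356 → θ = 56.68°; offset = 3.2·tan 56.68° = 4.8683 m.
Total horizontal offset = 42.9435 m.

42.94 m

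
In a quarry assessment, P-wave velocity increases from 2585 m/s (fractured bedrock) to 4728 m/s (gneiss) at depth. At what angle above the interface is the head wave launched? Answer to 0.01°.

56.86°

Critical incidence: sin θ_c = V₁/V₂ = 2585/4728 = 0.5467.
θ_c = arcsin 0.5467 = 33.14°.
Measured from the interface: 90° − 33.14° = 56.86°.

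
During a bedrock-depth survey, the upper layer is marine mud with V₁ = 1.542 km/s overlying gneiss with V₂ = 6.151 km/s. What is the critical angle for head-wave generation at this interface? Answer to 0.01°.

14.52°

Critical incidence: sin θ_c = V₁/V₂ = 1.542/6.151 = 0.2507.
θ_c = arcsin 0.2507 = 14.52°.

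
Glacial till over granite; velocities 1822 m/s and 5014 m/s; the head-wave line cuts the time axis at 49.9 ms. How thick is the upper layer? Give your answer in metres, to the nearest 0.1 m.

θ_c = arcsin(1822/5014) = 21.31°; cos θ_c = 0.9316.
tᵢ = 2h cos θ_c/V₁ ⇒ h = tᵢ·V₁/(2 cos θ_c) = 0.0499·1822/(2·0.9316) = 48.79 m.

48.8 m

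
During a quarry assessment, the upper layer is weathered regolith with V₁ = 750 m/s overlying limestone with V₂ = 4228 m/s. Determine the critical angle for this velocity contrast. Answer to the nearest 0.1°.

Critical incidence: sin θ_c = V₁/V₂ = 750/4228 = 0.1774.
θ_c = arcsin 0.1774 = 10.22°.

10.2°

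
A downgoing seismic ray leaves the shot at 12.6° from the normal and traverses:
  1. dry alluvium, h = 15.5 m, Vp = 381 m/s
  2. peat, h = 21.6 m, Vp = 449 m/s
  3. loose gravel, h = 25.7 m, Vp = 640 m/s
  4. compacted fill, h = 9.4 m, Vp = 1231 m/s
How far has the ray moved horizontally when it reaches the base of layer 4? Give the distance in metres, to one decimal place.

p = sin θ₁/V₁ = sin 12.6°/381 = 5.7255e-04 s/m is conserved through the stack.
Layer 1: θ = 12.60°; offset = 15.5·tan 12.60° = 3.465 m.
Layer 2: sin θ = p·449 = 0.2571 → θ = 14.90°; offset = 21.6·tan 14.90° = 5.746 m.
Layer 3: sin θ = p·640 = 0.3664 → θ = 21.50°; offset = 25.7·tan 21.50° = 10.121 m.
Layer 4: sin θ = p·1231 = 0.7048 → θ = 44.81°; offset = 9.4·tan 44.81° = 9.339 m.
Σ offsets = 28.671 m.

28.7 m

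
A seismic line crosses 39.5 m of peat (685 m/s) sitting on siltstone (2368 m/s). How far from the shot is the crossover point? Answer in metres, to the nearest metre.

106 m

x_cross = 2h·√((V₂+V₁)/(V₂−V₁)).
(V₂+V₁)/(V₂−V₁) = (2368+685)/(2368−685) = 1.8140; √ = 1.3469.
x_cross = 2·39.5·1.3469 = 106.40 m.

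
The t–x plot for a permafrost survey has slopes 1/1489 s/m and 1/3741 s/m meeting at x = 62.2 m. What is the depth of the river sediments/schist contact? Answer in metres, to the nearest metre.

x_cross = 2h·√((V₂+V₁)/(V₂−V₁)) → h = x_cross / (2·√((V₂+V₁)/(V₂−V₁))).
√((V₂+V₁)/(V₂−V₁)) = √((3741+1489)/(3741−1489)) = 1.5239.
h = 62.2 / (2·1.5239) = 20.41 m.

20 m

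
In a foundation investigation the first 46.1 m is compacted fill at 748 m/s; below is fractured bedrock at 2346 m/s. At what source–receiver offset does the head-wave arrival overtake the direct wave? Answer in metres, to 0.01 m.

128.29 m

x_cross = 2h·√((V₂+V₁)/(V₂−V₁)).
(V₂+V₁)/(V₂−V₁) = (2346+748)/(2346−748) = 1.9362; √ = 1.3915.
x_cross = 2·46.1·1.3915 = 128.29 m.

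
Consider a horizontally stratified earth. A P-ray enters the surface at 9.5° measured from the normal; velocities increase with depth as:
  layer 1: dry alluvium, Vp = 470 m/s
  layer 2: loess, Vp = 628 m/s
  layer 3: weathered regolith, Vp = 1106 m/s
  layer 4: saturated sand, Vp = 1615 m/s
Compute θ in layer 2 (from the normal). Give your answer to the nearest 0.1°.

12.7°

Snell's law across each interface conserves sin θ / V, so sin θ_2 = V_2·sin θ₁/V₁.
sin θ_2 = 628 × sin 9.5° / 470 = 0.2205.
θ_2 = 12.74° from the vertical.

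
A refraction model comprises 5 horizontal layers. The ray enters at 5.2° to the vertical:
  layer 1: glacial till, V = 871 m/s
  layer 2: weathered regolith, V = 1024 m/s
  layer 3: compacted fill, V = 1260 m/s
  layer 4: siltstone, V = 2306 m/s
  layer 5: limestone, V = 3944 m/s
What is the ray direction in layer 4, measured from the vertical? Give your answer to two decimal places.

13.88°

Ray parameter p = sin 5.2° / 871 = 1.0406e-04 s/m.
sin θ_4 = p·V_4 = 1.0406e-04 × 2306 = 0.2400.
θ_4 = arcsin 0.2400 = 13.88°.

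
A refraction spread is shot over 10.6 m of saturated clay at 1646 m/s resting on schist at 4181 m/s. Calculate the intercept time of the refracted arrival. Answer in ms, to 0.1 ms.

11.8 ms

tᵢ = 2h·√(V₂²−V₁²)/(V₁V₂).
√(V₂²−V₁²) = √(4181²−1646²) = 3843.4 m/s.
tᵢ = 2·10.6·3843.4/(1646·4181) = 0.01184 s.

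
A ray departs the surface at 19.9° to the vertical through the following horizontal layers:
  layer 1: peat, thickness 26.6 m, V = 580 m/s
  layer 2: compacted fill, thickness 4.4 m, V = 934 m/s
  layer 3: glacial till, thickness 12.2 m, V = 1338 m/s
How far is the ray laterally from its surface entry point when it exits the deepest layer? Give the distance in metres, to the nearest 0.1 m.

Apply Snell's law at each interface; in layer i the horizontal offset is hᵢ·tan θᵢ.
Layer 1: θ = 19.90°; offset = 26.6·tan 19.90° = 9.629 m.
Layer 2: sin θ = 934·sin 19.9°/580 = 0.5481, θ = 33.24°; offset = 4.4·tan 33.24° = 2.884 m.
Layer 3: sin θ = 1338·sin 19.9°/580 = 0.7852, θ = 51.74°; offset = 12.2·tan 51.74° = 15.471 m.
Summing the layer offsets gives 27.983 m.

28.0 m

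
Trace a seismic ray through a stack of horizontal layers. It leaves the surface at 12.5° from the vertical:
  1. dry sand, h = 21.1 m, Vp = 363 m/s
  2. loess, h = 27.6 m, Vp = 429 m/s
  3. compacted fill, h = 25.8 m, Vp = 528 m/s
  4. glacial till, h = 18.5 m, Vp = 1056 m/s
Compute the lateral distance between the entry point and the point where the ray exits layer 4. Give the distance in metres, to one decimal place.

35.5 m

p = sin θ₁/V₁ = sin 12.5°/363 = 5.9625e-04 s/m is conserved through the stack.
Layer 1: θ = 12.50°; offset = 21.1·tan 12.50° = 4.678 m.
Layer 2: sin θ = p·429 = 0.2558 → θ = 14.82°; offset = 27.6·tan 14.82° = 7.303 m.
Layer 3: sin θ = p·528 = 0.3148 → θ = 18.35°; offset = 25.8·tan 18.35° = 8.558 m.
Layer 4: sin θ = p·1056 = 0.6296 → θ = 39.02°; offset = 18.5·tan 39.02° = 14.994 m.
Σ offsets = 35.532 m.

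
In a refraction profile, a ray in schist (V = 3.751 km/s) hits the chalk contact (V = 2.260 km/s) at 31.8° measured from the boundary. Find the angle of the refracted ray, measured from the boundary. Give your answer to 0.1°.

Convert to the normal: θ₁ = 90° − 31.8° = 58.2°.
Snell's law: sin θ₂ = (V₂/V₁)·sin θ₁ = (2.260/3.751)·sin 58.2° = 0.5121.
θ₂ = arcsin 0.5121 = 30.80° from the normal.
From the interface: 90° − 30.80° = 59.20°.

59.2°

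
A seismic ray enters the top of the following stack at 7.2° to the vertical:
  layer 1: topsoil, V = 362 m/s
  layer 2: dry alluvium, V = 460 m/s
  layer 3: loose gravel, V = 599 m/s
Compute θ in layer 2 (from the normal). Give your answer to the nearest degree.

Snell's law across each interface conserves sin θ / V, so sin θ_2 = V_2·sin θ₁/V₁.
sin θ_2 = 460 × sin 7.2° / 362 = 0.1593.
θ_2 = arcsin 0.1593 = 9.16°.

9°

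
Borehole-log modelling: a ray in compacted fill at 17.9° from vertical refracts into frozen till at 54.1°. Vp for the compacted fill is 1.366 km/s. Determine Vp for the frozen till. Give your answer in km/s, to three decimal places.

Snell's law: sin 17.9°/V₁ = sin 54.1°/V₂.
V₂ = V₁·sin 54.1°/sin 17.9° = 1.366 × 2.6355 = 3.600 km/s.

3.600 km/s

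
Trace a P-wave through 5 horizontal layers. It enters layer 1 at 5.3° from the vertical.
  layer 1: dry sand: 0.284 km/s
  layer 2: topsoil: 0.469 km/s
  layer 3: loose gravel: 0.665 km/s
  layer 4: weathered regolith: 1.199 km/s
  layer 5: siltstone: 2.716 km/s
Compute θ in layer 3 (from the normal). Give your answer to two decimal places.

Ray parameter p = sin 5.3° / 0.284 = 3.2525e-01 s/km.
sin θ_3 = p·V_3 = 3.2525e-01 × 0.665 = 0.2163.
θ_3 = 12.49° from the vertical.

12.49°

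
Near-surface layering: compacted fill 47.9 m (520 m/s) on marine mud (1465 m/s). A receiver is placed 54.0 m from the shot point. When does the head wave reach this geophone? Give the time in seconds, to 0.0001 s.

t = x/V₂ + 2h·√(V₂²−V₁²)/(V₁V₂).
√(V₂²−V₁²) = √(1465²−520²) = 1369.6 m/s; delay term = 2·47.9·1369.6/(520·1465) = 0.17223 s.
t = 54.0/1465 + 0.17223 = 0.20909 s.

0.2091 s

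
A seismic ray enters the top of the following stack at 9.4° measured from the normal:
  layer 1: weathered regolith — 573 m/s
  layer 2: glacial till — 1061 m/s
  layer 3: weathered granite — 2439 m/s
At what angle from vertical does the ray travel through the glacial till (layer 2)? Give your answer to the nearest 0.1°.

Snell's law across each interface conserves sin θ / V, so sin θ_2 = V_2·sin θ₁/V₁.
sin θ_2 = 1061 × sin 9.4° / 573 = 0.3024.
θ_2 = arcsin 0.3024 = 17.60°.

17.6°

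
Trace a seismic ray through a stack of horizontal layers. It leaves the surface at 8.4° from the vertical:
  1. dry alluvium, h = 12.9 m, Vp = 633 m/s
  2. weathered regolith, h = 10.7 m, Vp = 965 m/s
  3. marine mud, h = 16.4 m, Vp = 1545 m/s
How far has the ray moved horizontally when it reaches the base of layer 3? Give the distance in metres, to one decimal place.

p = sin θ₁/V₁ = sin 8.4°/633 = 2.3078e-04 s/m is conserved through the stack.
Layer 1: θ = 8.40°; offset = 12.9·tan 8.40° = 1.905 m.
Layer 2: sin θ = p·965 = 0.2227 → θ = 12.87°; offset = 10.7·tan 12.87° = 2.444 m.
Layer 3: sin θ = p·1545 = 0.3566 → θ = 20.89°; offset = 16.4·tan 20.89° = 6.259 m.
Σ offsets = 10.608 m.

10.6 m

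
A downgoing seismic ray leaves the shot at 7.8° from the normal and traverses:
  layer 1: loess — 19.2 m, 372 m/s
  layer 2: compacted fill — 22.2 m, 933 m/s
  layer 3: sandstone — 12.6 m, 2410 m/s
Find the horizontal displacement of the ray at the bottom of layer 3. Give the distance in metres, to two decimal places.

p = sin θ₁/V₁ = sin 7.8°/372 = 3.6483e-04 s/m is conserved through the stack.
Layer 1: θ = 7.80°; offset = 19.2·tan 7.80° = 2.6301 m.
Layer 2: sin θ = p·933 = 0.3404 → θ = 19.90°; offset = 22.2·tan 19.90° = 8.0364 m.
Layer 3: sin θ = p·2410 = 0.8792 → θ = 61.55°; offset = 12.6·tan 61.55° = 23.2546 m.
Total horizontal offset = 33.9211 m.

33.92 m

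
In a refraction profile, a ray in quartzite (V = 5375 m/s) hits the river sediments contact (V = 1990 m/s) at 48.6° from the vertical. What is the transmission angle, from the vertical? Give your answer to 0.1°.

16.1°

Snell's law: sin θ₂ = (V₂/V₁)·sin θ₁ = (1990/5375)·sin 48.6° = 0.2777.
θ₂ = arcsin 0.2777 = 16.12° from the normal.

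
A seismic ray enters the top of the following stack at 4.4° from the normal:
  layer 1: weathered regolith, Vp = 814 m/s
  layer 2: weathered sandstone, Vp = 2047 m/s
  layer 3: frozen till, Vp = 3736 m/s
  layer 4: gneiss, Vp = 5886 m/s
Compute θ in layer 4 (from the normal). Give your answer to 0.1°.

33.7°

Ray parameter p = sin 4.4° / 814 = 9.4249e-05 s/m.
sin θ_4 = p·V_4 = 9.4249e-05 × 5886 = 0.5548.
θ_4 = 33.69° from the vertical.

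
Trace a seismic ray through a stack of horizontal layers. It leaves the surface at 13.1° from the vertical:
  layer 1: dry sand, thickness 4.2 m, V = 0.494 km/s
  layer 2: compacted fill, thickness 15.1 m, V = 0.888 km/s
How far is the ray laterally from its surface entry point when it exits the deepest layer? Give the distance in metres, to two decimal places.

Apply Snell's law at each interface; in layer i the horizontal offset is hᵢ·tan θᵢ.
Layer 1: θ = 13.10°; offset = 4.2·tan 13.10° = 0.9774 m.
Layer 2: sin θ = 0.888·sin 13.1°/0.494 = 0.4074, θ = 24.04°; offset = 15.1·tan 24.04° = 6.7365 m.
Σ offsets = 7.7139 m.

7.71 m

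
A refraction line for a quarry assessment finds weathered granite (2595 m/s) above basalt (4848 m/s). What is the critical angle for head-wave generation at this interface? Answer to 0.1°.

32.4°

Critical incidence: sin θ_c = V₁/V₂ = 2595/4848 = 0.5353.
θ_c = arcsin 0.5353 = 32.36°.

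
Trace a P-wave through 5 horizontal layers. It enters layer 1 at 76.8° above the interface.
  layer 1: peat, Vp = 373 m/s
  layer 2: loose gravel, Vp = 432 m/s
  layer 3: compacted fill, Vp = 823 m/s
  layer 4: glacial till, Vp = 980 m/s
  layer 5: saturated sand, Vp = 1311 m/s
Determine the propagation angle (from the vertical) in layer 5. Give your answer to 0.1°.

From the normal: θ₁ = 90° − 76.8° = 13.2°.
Snell's law across each interface conserves sin θ / V, so sin θ_5 = V_5·sin θ₁/V₁.
sin θ_5 = 1311 × sin 13.2° / 373 = 0.8026.
θ_5 = 53.38° from the vertical.

53.4°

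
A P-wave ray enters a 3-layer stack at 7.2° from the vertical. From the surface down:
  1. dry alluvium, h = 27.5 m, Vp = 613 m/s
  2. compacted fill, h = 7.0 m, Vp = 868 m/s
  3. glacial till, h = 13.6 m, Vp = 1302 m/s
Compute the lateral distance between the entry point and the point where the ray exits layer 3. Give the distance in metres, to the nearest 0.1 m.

p = sin θ₁/V₁ = sin 7.2°/613 = 2.0446e-04 s/m is conserved through the stack.
Layer 1: θ = 7.20°; offset = 27.5·tan 7.20° = 3.474 m.
Layer 2: sin θ = p·868 = 0.1775 → θ = 10.22°; offset = 7.0·tan 10.22° = 1.262 m.
Layer 3: sin θ = p·1302 = 0.2662 → θ = 15.44°; offset = 13.6·tan 15.44° = 3.756 m.
Total horizontal offset = 8.492 m.

8.5 m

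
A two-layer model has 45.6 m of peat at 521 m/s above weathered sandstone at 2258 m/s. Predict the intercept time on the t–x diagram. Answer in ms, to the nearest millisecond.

170 ms

tᵢ = 2h·√(V₂²−V₁²)/(V₁V₂).
√(V₂²−V₁²) = √(2258²−521²) = 2197.1 m/s.
tᵢ = 2·45.6·2197.1/(521·2258) = 0.17032 s.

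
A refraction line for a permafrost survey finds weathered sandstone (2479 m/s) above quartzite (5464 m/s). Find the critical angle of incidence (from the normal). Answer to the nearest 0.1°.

Critical incidence: sin θ_c = V₁/V₂ = 2479/5464 = 0.4537.
θ_c = arcsin 0.4537 = 26.98°.

27.0°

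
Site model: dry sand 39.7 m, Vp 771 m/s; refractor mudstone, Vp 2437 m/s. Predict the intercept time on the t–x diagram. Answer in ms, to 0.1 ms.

tᵢ = 2h·√(V₂²−V₁²)/(V₁V₂).
√(V₂²−V₁²) = √(2437²−771²) = 2311.8 m/s.
tᵢ = 2·39.7·2311.8/(771·2437) = 0.09769 s.

97.7 ms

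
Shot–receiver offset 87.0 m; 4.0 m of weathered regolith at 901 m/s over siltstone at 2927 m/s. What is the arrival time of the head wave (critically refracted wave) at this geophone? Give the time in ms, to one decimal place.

θ_c = arcsin(V₁/V₂) = arcsin(901/2927) = 17.93°, cos θ_c = 0.9514.
Intercept time tᵢ = 2h cos θ_c / V₁ = 2·4.0·0.9514/901 = 0.00845 s.
t = x/V₂ + tᵢ = 87.0/2927 + 0.00845 = 0.03817 s.

38.2 ms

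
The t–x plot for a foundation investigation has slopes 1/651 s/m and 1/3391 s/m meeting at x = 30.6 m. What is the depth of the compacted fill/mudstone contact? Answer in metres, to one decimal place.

12.6 m

h = (x_cross/2)·√((V₂−V₁)/(V₂+V₁)).
(V₂−V₁)/(V₂+V₁) = (3391−651)/(3391+651) = 0.6779; √ = 0.8233.
h = (30.6/2)·0.8233 = 12.60 m.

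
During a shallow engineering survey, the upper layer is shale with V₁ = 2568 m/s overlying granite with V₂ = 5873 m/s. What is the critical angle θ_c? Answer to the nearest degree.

At critical incidence the refracted ray runs along the interface (θ₂ = 90°), so sin θ_c = V₁/V₂.
θ_c = arcsin(2568/5873) = arcsin 0.4373 = 25.93°.

26°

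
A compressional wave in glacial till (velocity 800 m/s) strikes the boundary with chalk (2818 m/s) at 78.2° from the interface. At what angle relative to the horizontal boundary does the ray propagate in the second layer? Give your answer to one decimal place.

43.9°

Convert to the normal: θ₁ = 90° − 78.2° = 11.8°.
sin θ₁/V₁ = sin θ₂/V₂ ⇒ sin θ₂ = 2818·sin 11.8°/800 = 2818·0.2045/800 = 0.7203.
θ₂ = sin⁻¹(0.7203) = 46.08° (from vertical).
From the interface: 90° − 46.08° = 43.92°.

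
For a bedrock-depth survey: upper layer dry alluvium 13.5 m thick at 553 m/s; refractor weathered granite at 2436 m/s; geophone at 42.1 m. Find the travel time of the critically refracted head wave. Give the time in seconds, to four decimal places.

θ_c = arcsin(V₁/V₂) = arcsin(553/2436) = 13.12°, cos θ_c = 0.9739.
Intercept time tᵢ = 2h cos θ_c / V₁ = 2·13.5·0.9739/553 = 0.04755 s.
t = x/V₂ + tᵢ = 42.1/2436 + 0.04755 = 0.06483 s.

0.0648 s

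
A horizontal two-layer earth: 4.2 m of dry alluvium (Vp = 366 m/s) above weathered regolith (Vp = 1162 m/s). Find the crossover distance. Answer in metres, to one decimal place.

x_cross = 2h·√((V₂+V₁)/(V₂−V₁)).
(V₂+V₁)/(V₂−V₁) = (1162+366)/(1162−366) = 1.9196; √ = 1.3855.
x_cross = 2·4.2·1.3855 = 11.64 m.

11.6 m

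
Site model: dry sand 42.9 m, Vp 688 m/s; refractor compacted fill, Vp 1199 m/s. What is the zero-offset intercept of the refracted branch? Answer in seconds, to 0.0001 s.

0.1021 s

θ_c = arcsin(V₁/V₂) = arcsin(688/1199) = 35.02°; cos θ_c = 0.8190.
tᵢ = 2h·cos θ_c / V₁ = 2·42.9·0.8190 / 688 = 0.10214 s.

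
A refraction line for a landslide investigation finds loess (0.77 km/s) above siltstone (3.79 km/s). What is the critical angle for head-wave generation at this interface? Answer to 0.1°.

At critical incidence the refracted ray runs along the interface (θ₂ = 90°), so sin θ_c = V₁/V₂.
θ_c = arcsin(0.77/3.79) = arcsin 0.2032 = 11.72°.

11.7°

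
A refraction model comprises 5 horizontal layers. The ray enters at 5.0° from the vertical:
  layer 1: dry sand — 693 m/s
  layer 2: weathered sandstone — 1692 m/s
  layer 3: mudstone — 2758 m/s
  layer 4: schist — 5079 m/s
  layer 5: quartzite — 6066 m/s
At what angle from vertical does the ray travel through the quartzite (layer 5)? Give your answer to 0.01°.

49.72°

Snell's law across each interface conserves sin θ / V, so sin θ_5 = V_5·sin θ₁/V₁.
sin θ_5 = 6066 × sin 5.0° / 693 = 0.7629.
θ_5 = 49.72° from the vertical.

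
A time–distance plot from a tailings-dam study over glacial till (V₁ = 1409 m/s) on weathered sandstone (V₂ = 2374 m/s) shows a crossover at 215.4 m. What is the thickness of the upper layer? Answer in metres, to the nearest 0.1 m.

54.4 m

h = (x_cross/2)·√((V₂−V₁)/(V₂+V₁)).
(V₂−V₁)/(V₂+V₁) = (2374−1409)/(2374+1409) = 0.2551; √ = 0.5051.
h = (215.4/2)·0.5051 = 54.40 m.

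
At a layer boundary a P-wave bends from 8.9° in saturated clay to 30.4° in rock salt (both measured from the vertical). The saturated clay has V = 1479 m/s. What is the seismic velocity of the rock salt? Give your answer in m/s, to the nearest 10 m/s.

sin 8.9° = 0.1547; sin 30.4° = 0.5060.
V₂ = V₁·(sin θ₂/sin θ₁) = 1479·(0.5060/0.1547) = 4837.58 m/s.

4840 m/s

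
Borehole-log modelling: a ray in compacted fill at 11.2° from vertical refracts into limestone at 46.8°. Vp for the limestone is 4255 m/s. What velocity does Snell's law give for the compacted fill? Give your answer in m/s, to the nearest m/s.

Snell's law: sin 11.2°/V₁ = sin 46.8°/V₂.
V₁ = V₂·sin 11.2°/sin 46.8° = 4255 × 0.2665 = 1133.75 m/s.

1134 m/s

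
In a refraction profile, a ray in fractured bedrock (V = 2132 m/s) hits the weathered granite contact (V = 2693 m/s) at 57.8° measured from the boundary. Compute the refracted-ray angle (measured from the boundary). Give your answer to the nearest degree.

48°

Convert to the normal: θ₁ = 90° − 57.8° = 32.2°.
Snell's law: sin θ₂ = (V₂/V₁)·sin θ₁ = (2693/2132)·sin 32.2° = 0.6731.
θ₂ = sin⁻¹(0.6731) = 42.31° (from vertical).
From the interface: 90° − 42.31° = 47.69°.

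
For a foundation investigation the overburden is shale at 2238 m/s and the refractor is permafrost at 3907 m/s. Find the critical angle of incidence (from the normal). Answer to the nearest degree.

35°

Critical incidence: sin θ_c = V₁/V₂ = 2238/3907 = 0.5728.
θ_c = arcsin 0.5728 = 34.95°.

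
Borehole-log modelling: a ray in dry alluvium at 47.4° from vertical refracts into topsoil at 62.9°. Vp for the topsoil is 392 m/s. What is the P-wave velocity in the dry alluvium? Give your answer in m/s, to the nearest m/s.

324 m/s

Snell's law: sin 47.4°/V₁ = sin 62.9°/V₂.
V₁ = V₂·sin 47.4°/sin 62.9° = 392 × 0.8269 = 324.14 m/s.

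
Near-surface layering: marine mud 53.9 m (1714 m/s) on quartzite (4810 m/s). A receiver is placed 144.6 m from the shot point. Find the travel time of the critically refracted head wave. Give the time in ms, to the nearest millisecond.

t = x/V₂ + 2h·√(V₂²−V₁²)/(V₁V₂).
√(V₂²−V₁²) = √(4810²−1714²) = 4494.3 m/s; delay term = 2·53.9·4494.3/(1714·4810) = 0.05877 s.
t = 144.6/4810 + 0.05877 = 0.08883 s.

89 ms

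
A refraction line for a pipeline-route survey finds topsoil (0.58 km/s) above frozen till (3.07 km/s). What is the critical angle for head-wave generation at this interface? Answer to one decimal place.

Critical incidence: sin θ_c = V₁/V₂ = 0.58/3.07 = 0.1889.
θ_c = arcsin 0.1889 = 10.89°.

10.9°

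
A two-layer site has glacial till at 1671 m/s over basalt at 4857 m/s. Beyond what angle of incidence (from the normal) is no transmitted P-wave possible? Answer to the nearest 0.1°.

Critical incidence: sin θ_c = V₁/V₂ = 1671/4857 = 0.3440.
θ_c = arcsin 0.3440 = 20.12°.

20.1°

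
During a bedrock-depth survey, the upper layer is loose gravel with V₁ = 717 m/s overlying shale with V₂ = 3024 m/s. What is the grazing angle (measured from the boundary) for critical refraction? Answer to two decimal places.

Critical incidence: sin θ_c = V₁/V₂ = 717/3024 = 0.2371.
θ_c = arcsin 0.2371 = 13.72°.
Measured from the interface: 90° − 13.72° = 76.28°.

76.28°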